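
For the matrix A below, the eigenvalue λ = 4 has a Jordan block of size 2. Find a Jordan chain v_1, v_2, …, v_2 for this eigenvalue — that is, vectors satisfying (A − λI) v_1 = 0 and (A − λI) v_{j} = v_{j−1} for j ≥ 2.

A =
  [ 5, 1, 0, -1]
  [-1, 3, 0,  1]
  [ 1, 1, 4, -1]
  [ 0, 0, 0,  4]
A Jordan chain for λ = 4 of length 2:
v_1 = (1, -1, 1, 0)ᵀ
v_2 = (1, 0, 0, 0)ᵀ

Let N = A − (4)·I. We want v_2 with N^2 v_2 = 0 but N^1 v_2 ≠ 0; then v_{j-1} := N · v_j for j = 2, …, 2.

Pick v_2 = (1, 0, 0, 0)ᵀ.
Then v_1 = N · v_2 = (1, -1, 1, 0)ᵀ.

Sanity check: (A − (4)·I) v_1 = (0, 0, 0, 0)ᵀ = 0. ✓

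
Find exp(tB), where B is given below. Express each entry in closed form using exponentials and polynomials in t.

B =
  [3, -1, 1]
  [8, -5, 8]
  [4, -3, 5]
e^{tB} =
  [2*t*exp(t) + exp(t), t^2*exp(t)/2 - t*exp(t), -t^2*exp(t) + t*exp(t)]
  [8*t*exp(t), 2*t^2*exp(t) - 6*t*exp(t) + exp(t), -4*t^2*exp(t) + 8*t*exp(t)]
  [4*t*exp(t), t^2*exp(t) - 3*t*exp(t), -2*t^2*exp(t) + 4*t*exp(t) + exp(t)]

Strategy: write B = P · J · P⁻¹ where J is a Jordan canonical form, so e^{tB} = P · e^{tJ} · P⁻¹, and e^{tJ} can be computed block-by-block.

B has Jordan form
J =
  [1, 1, 0]
  [0, 1, 1]
  [0, 0, 1]
(up to reordering of blocks).

Per-block formulas:
  For a 3×3 Jordan block J_3(1): exp(t · J_3(1)) = e^(1t)·(I + t·N + (t^2/2)·N^2), where N is the 3×3 nilpotent shift.

After assembling e^{tJ} and conjugating by P, we get:

e^{tB} =
  [2*t*exp(t) + exp(t), t^2*exp(t)/2 - t*exp(t), -t^2*exp(t) + t*exp(t)]
  [8*t*exp(t), 2*t^2*exp(t) - 6*t*exp(t) + exp(t), -4*t^2*exp(t) + 8*t*exp(t)]
  [4*t*exp(t), t^2*exp(t) - 3*t*exp(t), -2*t^2*exp(t) + 4*t*exp(t) + exp(t)]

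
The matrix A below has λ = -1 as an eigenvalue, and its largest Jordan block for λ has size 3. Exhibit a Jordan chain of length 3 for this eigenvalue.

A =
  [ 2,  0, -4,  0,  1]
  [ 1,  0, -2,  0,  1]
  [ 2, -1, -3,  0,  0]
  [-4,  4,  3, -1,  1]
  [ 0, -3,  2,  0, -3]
A Jordan chain for λ = -1 of length 3:
v_1 = (1, 0, 1, -2, 1)ᵀ
v_2 = (3, 1, 2, -4, 0)ᵀ
v_3 = (1, 0, 0, 0, 0)ᵀ

Let N = A − (-1)·I. We want v_3 with N^3 v_3 = 0 but N^2 v_3 ≠ 0; then v_{j-1} := N · v_j for j = 3, …, 2.

Pick v_3 = (1, 0, 0, 0, 0)ᵀ.
Then v_2 = N · v_3 = (3, 1, 2, -4, 0)ᵀ.
Then v_1 = N · v_2 = (1, 0, 1, -2, 1)ᵀ.

Sanity check: (A − (-1)·I) v_1 = (0, 0, 0, 0, 0)ᵀ = 0. ✓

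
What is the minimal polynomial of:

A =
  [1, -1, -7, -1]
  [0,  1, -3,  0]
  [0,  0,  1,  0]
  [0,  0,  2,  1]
x^3 - 3*x^2 + 3*x - 1

The characteristic polynomial is χ_A(x) = (x - 1)^4, so the eigenvalues are known. The minimal polynomial is
  m_A(x) = Π_λ (x − λ)^{k_λ}
where k_λ is the size of the *largest* Jordan block for λ (equivalently, the smallest k with (A − λI)^k v = 0 for every generalised eigenvector v of λ).

  λ = 1: largest Jordan block has size 3, contributing (x − 1)^3

So m_A(x) = (x - 1)^3 = x^3 - 3*x^2 + 3*x - 1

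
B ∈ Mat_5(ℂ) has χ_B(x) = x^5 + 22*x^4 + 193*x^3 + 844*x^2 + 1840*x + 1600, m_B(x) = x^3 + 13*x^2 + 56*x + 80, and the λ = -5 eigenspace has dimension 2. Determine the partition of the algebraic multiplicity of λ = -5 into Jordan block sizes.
Block sizes for λ = -5: [1, 1]

Step 1 — from the characteristic polynomial, algebraic multiplicity of λ = -5 is 2. From dim ker(B − (-5)·I) = 2, there are exactly 2 Jordan blocks for λ = -5.
Step 2 — from the minimal polynomial, the factor (x + 5) tells us the largest block for λ = -5 has size 1.
Step 3 — with total size 2, 2 blocks, and largest block 1, the block sizes (in nonincreasing order) are [1, 1].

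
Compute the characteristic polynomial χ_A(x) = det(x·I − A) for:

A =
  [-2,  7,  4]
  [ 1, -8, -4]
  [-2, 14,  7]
x^3 + 3*x^2 + 3*x + 1

Expanding det(x·I − A) (e.g. by cofactor expansion or by noting that A is similar to its Jordan form J, which has the same characteristic polynomial as A) gives
  χ_A(x) = x^3 + 3*x^2 + 3*x + 1
which factors as (x + 1)^3. The eigenvalues (with algebraic multiplicities) are λ = -1 with multiplicity 3.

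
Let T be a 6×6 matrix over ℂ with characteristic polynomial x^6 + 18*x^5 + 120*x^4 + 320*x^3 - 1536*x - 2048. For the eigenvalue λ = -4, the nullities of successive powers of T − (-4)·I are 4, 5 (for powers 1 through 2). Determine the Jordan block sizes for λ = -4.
Block sizes for λ = -4: [2, 1, 1, 1]

From the dimensions of kernels of powers, the number of Jordan blocks of size at least j is d_j − d_{j−1} where d_j = dim ker(N^j) (with d_0 = 0). Computing the differences gives [4, 1].
The number of blocks of size exactly k is (#blocks of size ≥ k) − (#blocks of size ≥ k + 1), so the partition is: 3 block(s) of size 1, 1 block(s) of size 2.
In nonincreasing order the block sizes are [2, 1, 1, 1].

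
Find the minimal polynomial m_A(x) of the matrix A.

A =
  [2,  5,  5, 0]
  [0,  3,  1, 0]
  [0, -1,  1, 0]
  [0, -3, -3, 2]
x^2 - 4*x + 4

The characteristic polynomial is χ_A(x) = (x - 2)^4, so the eigenvalues are known. The minimal polynomial is
  m_A(x) = Π_λ (x − λ)^{k_λ}
where k_λ is the size of the *largest* Jordan block for λ (equivalently, the smallest k with (A − λI)^k v = 0 for every generalised eigenvector v of λ).

  λ = 2: largest Jordan block has size 2, contributing (x − 2)^2

So m_A(x) = (x - 2)^2 = x^2 - 4*x + 4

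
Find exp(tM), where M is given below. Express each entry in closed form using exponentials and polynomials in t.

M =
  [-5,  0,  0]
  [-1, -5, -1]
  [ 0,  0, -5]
e^{tM} =
  [exp(-5*t), 0, 0]
  [-t*exp(-5*t), exp(-5*t), -t*exp(-5*t)]
  [0, 0, exp(-5*t)]

Strategy: write M = P · J · P⁻¹ where J is a Jordan canonical form, so e^{tM} = P · e^{tJ} · P⁻¹, and e^{tJ} can be computed block-by-block.

M has Jordan form
J =
  [-5,  1,  0]
  [ 0, -5,  0]
  [ 0,  0, -5]
(up to reordering of blocks).

Per-block formulas:
  For a 1×1 block at λ = -5: exp(t · [-5]) = [e^(-5t)].
  For a 2×2 Jordan block J_2(-5): exp(t · J_2(-5)) = e^(-5t)·(I + t·N), where N is the 2×2 nilpotent shift.

After assembling e^{tJ} and conjugating by P, we get:

e^{tM} =
  [exp(-5*t), 0, 0]
  [-t*exp(-5*t), exp(-5*t), -t*exp(-5*t)]
  [0, 0, exp(-5*t)]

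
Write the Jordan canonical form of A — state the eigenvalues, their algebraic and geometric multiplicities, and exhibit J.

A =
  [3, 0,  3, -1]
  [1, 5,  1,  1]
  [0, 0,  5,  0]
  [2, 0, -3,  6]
J_1(4) ⊕ J_2(5) ⊕ J_1(5)

The characteristic polynomial is
  det(x·I − A) = x^4 - 19*x^3 + 135*x^2 - 425*x + 500 = (x - 5)^3*(x - 4)

Eigenvalues and multiplicities (the geometric multiplicity of λ is n − rank(A − λI), which equals the number of Jordan blocks for λ):
  λ = 4: algebraic multiplicity = 1, geometric multiplicity = 1
  λ = 5: algebraic multiplicity = 3, geometric multiplicity = 2

Determining the block sizes for each eigenvalue:
  λ = 4: one block (gm = 1), so the single block has size am = 1 → block sizes [1]
  λ = 5: 2 blocks summing to 3 forces exactly one block of size 2 and the rest size 1 → block sizes [2, 1]

Assembling the blocks gives a Jordan form
J =
  [4, 0, 0, 0]
  [0, 5, 1, 0]
  [0, 0, 5, 0]
  [0, 0, 0, 5]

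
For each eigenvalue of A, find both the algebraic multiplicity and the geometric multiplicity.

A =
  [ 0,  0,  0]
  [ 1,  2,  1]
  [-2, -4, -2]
λ = 0: alg = 3, geom = 2

Step 1 — factor the characteristic polynomial to read off the algebraic multiplicities:
  χ_A(x) = x^3

Step 2 — compute geometric multiplicities via the rank-nullity identity g(λ) = n − rank(A − λI):
  rank(A − (0)·I) = 1, so dim ker(A − (0)·I) = n − 1 = 2

Summary:
  λ = 0: algebraic multiplicity = 3, geometric multiplicity = 2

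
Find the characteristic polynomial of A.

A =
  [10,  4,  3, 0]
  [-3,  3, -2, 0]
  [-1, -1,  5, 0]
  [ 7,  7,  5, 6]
x^4 - 24*x^3 + 216*x^2 - 864*x + 1296

Expanding det(x·I − A) (e.g. by cofactor expansion or by noting that A is similar to its Jordan form J, which has the same characteristic polynomial as A) gives
  χ_A(x) = x^4 - 24*x^3 + 216*x^2 - 864*x + 1296
which factors as (x - 6)^4. The eigenvalues (with algebraic multiplicities) are λ = 6 with multiplicity 4.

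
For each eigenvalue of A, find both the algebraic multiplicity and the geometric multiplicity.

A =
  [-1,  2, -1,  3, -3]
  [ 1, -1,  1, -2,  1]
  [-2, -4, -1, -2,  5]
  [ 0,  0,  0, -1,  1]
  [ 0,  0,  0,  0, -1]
λ = -1: alg = 5, geom = 2

Step 1 — factor the characteristic polynomial to read off the algebraic multiplicities:
  χ_A(x) = (x + 1)^5

Step 2 — compute geometric multiplicities via the rank-nullity identity g(λ) = n − rank(A − λI):
  rank(A − (-1)·I) = 3, so dim ker(A − (-1)·I) = n − 3 = 2

Summary:
  λ = -1: algebraic multiplicity = 5, geometric multiplicity = 2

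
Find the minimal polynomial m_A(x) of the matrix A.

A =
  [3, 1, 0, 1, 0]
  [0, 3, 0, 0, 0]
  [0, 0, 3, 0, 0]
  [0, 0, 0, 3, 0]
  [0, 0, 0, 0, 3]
x^2 - 6*x + 9

The characteristic polynomial is χ_A(x) = (x - 3)^5, so the eigenvalues are known. The minimal polynomial is
  m_A(x) = Π_λ (x − λ)^{k_λ}
where k_λ is the size of the *largest* Jordan block for λ (equivalently, the smallest k with (A − λI)^k v = 0 for every generalised eigenvector v of λ).

  λ = 3: largest Jordan block has size 2, contributing (x − 3)^2

So m_A(x) = (x - 3)^2 = x^2 - 6*x + 9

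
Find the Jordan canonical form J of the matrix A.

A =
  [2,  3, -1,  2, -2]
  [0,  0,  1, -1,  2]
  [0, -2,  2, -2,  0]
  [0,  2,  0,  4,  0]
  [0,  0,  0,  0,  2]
J_3(2) ⊕ J_1(2) ⊕ J_1(2)

The characteristic polynomial is
  det(x·I − A) = x^5 - 10*x^4 + 40*x^3 - 80*x^2 + 80*x - 32 = (x - 2)^5

Eigenvalues and multiplicities (the geometric multiplicity of λ is n − rank(A − λI), which equals the number of Jordan blocks for λ):
  λ = 2: algebraic multiplicity = 5, geometric multiplicity = 3

Determining the block sizes for each eigenvalue:
  λ = 2: with am = 5 and gm = 3, the partition is not yet determined (e.g. several partitions of 5 into 3 parts exist). Let N = A − (2)·I. Computing rank(N^1) = 2, rank(N^2) = 1, rank(N^3) = 0; the number of blocks of size ≥ j is rank(N^{j−1}) − rank(N^j), giving [3, 1, 1]. So we have 1 block(s) of size 3, 2 block(s) of size 1 → block sizes [3, 1, 1]

Assembling the blocks gives a Jordan form
J =
  [2, 1, 0, 0, 0]
  [0, 2, 1, 0, 0]
  [0, 0, 2, 0, 0]
  [0, 0, 0, 2, 0]
  [0, 0, 0, 0, 2]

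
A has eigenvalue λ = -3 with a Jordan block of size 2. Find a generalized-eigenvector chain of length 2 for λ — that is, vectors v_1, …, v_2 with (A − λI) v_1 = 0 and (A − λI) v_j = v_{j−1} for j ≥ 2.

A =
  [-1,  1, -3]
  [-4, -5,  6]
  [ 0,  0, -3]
A Jordan chain for λ = -3 of length 2:
v_1 = (2, -4, 0)ᵀ
v_2 = (1, 0, 0)ᵀ

Let N = A − (-3)·I. We want v_2 with N^2 v_2 = 0 but N^1 v_2 ≠ 0; then v_{j-1} := N · v_j for j = 2, …, 2.

Pick v_2 = (1, 0, 0)ᵀ.
Then v_1 = N · v_2 = (2, -4, 0)ᵀ.

Sanity check: (A − (-3)·I) v_1 = (0, 0, 0)ᵀ = 0. ✓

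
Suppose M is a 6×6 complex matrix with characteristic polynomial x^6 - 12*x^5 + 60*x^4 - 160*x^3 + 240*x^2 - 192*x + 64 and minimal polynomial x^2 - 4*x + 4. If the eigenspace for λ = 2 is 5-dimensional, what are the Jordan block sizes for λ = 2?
Block sizes for λ = 2: [2, 1, 1, 1, 1]

Step 1 — from the characteristic polynomial, algebraic multiplicity of λ = 2 is 6. From dim ker(M − (2)·I) = 5, there are exactly 5 Jordan blocks for λ = 2.
Step 2 — from the minimal polynomial, the factor (x − 2)^2 tells us the largest block for λ = 2 has size 2.
Step 3 — with total size 6, 5 blocks, and largest block 2, the block sizes (in nonincreasing order) are [2, 1, 1, 1, 1].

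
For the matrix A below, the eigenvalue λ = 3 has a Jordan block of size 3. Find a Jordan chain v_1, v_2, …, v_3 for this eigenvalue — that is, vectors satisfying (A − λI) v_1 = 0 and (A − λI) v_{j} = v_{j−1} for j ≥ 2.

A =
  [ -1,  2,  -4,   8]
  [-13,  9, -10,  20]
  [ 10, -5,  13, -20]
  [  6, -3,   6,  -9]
A Jordan chain for λ = 3 of length 3:
v_1 = (-2, -6, 5, 3)ᵀ
v_2 = (-4, -13, 10, 6)ᵀ
v_3 = (1, 0, 0, 0)ᵀ

Let N = A − (3)·I. We want v_3 with N^3 v_3 = 0 but N^2 v_3 ≠ 0; then v_{j-1} := N · v_j for j = 3, …, 2.

Pick v_3 = (1, 0, 0, 0)ᵀ.
Then v_2 = N · v_3 = (-4, -13, 10, 6)ᵀ.
Then v_1 = N · v_2 = (-2, -6, 5, 3)ᵀ.

Sanity check: (A − (3)·I) v_1 = (0, 0, 0, 0)ᵀ = 0. ✓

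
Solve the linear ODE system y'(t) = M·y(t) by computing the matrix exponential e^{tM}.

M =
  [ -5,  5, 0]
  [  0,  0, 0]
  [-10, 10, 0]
e^{tM} =
  [exp(-5*t), 1 - exp(-5*t), 0]
  [0, 1, 0]
  [-2 + 2*exp(-5*t), 2 - 2*exp(-5*t), 1]

Strategy: write M = P · J · P⁻¹ where J is a Jordan canonical form, so e^{tM} = P · e^{tJ} · P⁻¹, and e^{tJ} can be computed block-by-block.

M has Jordan form
J =
  [-5, 0, 0]
  [ 0, 0, 0]
  [ 0, 0, 0]
(up to reordering of blocks).

Per-block formulas:
  For a 1×1 block at λ = 0: exp(t · [0]) = [e^(0t)].
  For a 1×1 block at λ = -5: exp(t · [-5]) = [e^(-5t)].

After assembling e^{tJ} and conjugating by P, we get:

e^{tM} =
  [exp(-5*t), 1 - exp(-5*t), 0]
  [0, 1, 0]
  [-2 + 2*exp(-5*t), 2 - 2*exp(-5*t), 1]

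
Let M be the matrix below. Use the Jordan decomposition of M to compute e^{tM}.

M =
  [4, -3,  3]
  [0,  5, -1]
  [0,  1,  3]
e^{tM} =
  [exp(4*t), -3*t*exp(4*t), 3*t*exp(4*t)]
  [0, t*exp(4*t) + exp(4*t), -t*exp(4*t)]
  [0, t*exp(4*t), -t*exp(4*t) + exp(4*t)]

Strategy: write M = P · J · P⁻¹ where J is a Jordan canonical form, so e^{tM} = P · e^{tJ} · P⁻¹, and e^{tJ} can be computed block-by-block.

M has Jordan form
J =
  [4, 1, 0]
  [0, 4, 0]
  [0, 0, 4]
(up to reordering of blocks).

Per-block formulas:
  For a 2×2 Jordan block J_2(4): exp(t · J_2(4)) = e^(4t)·(I + t·N), where N is the 2×2 nilpotent shift.
  For a 1×1 block at λ = 4: exp(t · [4]) = [e^(4t)].

After assembling e^{tJ} and conjugating by P, we get:

e^{tM} =
  [exp(4*t), -3*t*exp(4*t), 3*t*exp(4*t)]
  [0, t*exp(4*t) + exp(4*t), -t*exp(4*t)]
  [0, t*exp(4*t), -t*exp(4*t) + exp(4*t)]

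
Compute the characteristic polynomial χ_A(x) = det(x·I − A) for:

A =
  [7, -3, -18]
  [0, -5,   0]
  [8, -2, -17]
x^3 + 15*x^2 + 75*x + 125

Expanding det(x·I − A) (e.g. by cofactor expansion or by noting that A is similar to its Jordan form J, which has the same characteristic polynomial as A) gives
  χ_A(x) = x^3 + 15*x^2 + 75*x + 125
which factors as (x + 5)^3. The eigenvalues (with algebraic multiplicities) are λ = -5 with multiplicity 3.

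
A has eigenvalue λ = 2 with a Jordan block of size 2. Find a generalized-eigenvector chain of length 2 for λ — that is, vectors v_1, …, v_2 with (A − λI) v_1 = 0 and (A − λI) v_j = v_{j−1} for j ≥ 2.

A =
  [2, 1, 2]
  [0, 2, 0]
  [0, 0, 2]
A Jordan chain for λ = 2 of length 2:
v_1 = (1, 0, 0)ᵀ
v_2 = (0, 1, 0)ᵀ

Let N = A − (2)·I. We want v_2 with N^2 v_2 = 0 but N^1 v_2 ≠ 0; then v_{j-1} := N · v_j for j = 2, …, 2.

Pick v_2 = (0, 1, 0)ᵀ.
Then v_1 = N · v_2 = (1, 0, 0)ᵀ.

Sanity check: (A − (2)·I) v_1 = (0, 0, 0)ᵀ = 0. ✓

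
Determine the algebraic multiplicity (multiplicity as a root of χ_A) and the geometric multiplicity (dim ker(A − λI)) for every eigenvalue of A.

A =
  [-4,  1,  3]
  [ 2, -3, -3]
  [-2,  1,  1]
λ = -2: alg = 3, geom = 2

Step 1 — factor the characteristic polynomial to read off the algebraic multiplicities:
  χ_A(x) = (x + 2)^3

Step 2 — compute geometric multiplicities via the rank-nullity identity g(λ) = n − rank(A − λI):
  rank(A − (-2)·I) = 1, so dim ker(A − (-2)·I) = n − 1 = 2

Summary:
  λ = -2: algebraic multiplicity = 3, geometric multiplicity = 2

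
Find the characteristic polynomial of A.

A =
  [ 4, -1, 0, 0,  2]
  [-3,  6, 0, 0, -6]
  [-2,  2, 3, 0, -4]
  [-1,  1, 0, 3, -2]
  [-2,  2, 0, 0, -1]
x^5 - 15*x^4 + 90*x^3 - 270*x^2 + 405*x - 243

Expanding det(x·I − A) (e.g. by cofactor expansion or by noting that A is similar to its Jordan form J, which has the same characteristic polynomial as A) gives
  χ_A(x) = x^5 - 15*x^4 + 90*x^3 - 270*x^2 + 405*x - 243
which factors as (x - 3)^5. The eigenvalues (with algebraic multiplicities) are λ = 3 with multiplicity 5.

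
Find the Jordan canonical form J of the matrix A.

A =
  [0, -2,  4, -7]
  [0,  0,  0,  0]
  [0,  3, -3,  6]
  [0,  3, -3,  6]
J_2(0) ⊕ J_1(0) ⊕ J_1(3)

The characteristic polynomial is
  det(x·I − A) = x^4 - 3*x^3 = x^3*(x - 3)

Eigenvalues and multiplicities (the geometric multiplicity of λ is n − rank(A − λI), which equals the number of Jordan blocks for λ):
  λ = 0: algebraic multiplicity = 3, geometric multiplicity = 2
  λ = 3: algebraic multiplicity = 1, geometric multiplicity = 1

Determining the block sizes for each eigenvalue:
  λ = 0: 2 blocks summing to 3 forces exactly one block of size 2 and the rest size 1 → block sizes [2, 1]
  λ = 3: one block (gm = 1), so the single block has size am = 1 → block sizes [1]

Assembling the blocks gives a Jordan form
J =
  [0, 1, 0, 0]
  [0, 0, 0, 0]
  [0, 0, 0, 0]
  [0, 0, 0, 3]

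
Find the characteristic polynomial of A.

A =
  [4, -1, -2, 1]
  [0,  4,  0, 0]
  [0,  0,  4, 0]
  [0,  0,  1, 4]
x^4 - 16*x^3 + 96*x^2 - 256*x + 256

Expanding det(x·I − A) (e.g. by cofactor expansion or by noting that A is similar to its Jordan form J, which has the same characteristic polynomial as A) gives
  χ_A(x) = x^4 - 16*x^3 + 96*x^2 - 256*x + 256
which factors as (x - 4)^4. The eigenvalues (with algebraic multiplicities) are λ = 4 with multiplicity 4.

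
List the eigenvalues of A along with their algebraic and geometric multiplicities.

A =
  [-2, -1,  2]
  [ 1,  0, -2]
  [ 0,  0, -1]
λ = -1: alg = 3, geom = 2

Step 1 — factor the characteristic polynomial to read off the algebraic multiplicities:
  χ_A(x) = (x + 1)^3

Step 2 — compute geometric multiplicities via the rank-nullity identity g(λ) = n − rank(A − λI):
  rank(A − (-1)·I) = 1, so dim ker(A − (-1)·I) = n − 1 = 2

Summary:
  λ = -1: algebraic multiplicity = 3, geometric multiplicity = 2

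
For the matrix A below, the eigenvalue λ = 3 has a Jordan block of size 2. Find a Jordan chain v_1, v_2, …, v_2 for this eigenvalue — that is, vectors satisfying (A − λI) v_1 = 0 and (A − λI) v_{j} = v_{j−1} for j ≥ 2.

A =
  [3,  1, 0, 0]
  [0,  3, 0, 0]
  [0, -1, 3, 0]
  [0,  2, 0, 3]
A Jordan chain for λ = 3 of length 2:
v_1 = (1, 0, -1, 2)ᵀ
v_2 = (0, 1, 0, 0)ᵀ

Let N = A − (3)·I. We want v_2 with N^2 v_2 = 0 but N^1 v_2 ≠ 0; then v_{j-1} := N · v_j for j = 2, …, 2.

Pick v_2 = (0, 1, 0, 0)ᵀ.
Then v_1 = N · v_2 = (1, 0, -1, 2)ᵀ.

Sanity check: (A − (3)·I) v_1 = (0, 0, 0, 0)ᵀ = 0. ✓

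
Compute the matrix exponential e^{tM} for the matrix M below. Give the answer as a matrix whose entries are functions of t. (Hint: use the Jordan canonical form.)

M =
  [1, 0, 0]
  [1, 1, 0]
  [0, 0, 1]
e^{tM} =
  [exp(t), 0, 0]
  [t*exp(t), exp(t), 0]
  [0, 0, exp(t)]

Strategy: write M = P · J · P⁻¹ where J is a Jordan canonical form, so e^{tM} = P · e^{tJ} · P⁻¹, and e^{tJ} can be computed block-by-block.

M has Jordan form
J =
  [1, 1, 0]
  [0, 1, 0]
  [0, 0, 1]
(up to reordering of blocks).

Per-block formulas:
  For a 1×1 block at λ = 1: exp(t · [1]) = [e^(1t)].
  For a 2×2 Jordan block J_2(1): exp(t · J_2(1)) = e^(1t)·(I + t·N), where N is the 2×2 nilpotent shift.

After assembling e^{tJ} and conjugating by P, we get:

e^{tM} =
  [exp(t), 0, 0]
  [t*exp(t), exp(t), 0]
  [0, 0, exp(t)]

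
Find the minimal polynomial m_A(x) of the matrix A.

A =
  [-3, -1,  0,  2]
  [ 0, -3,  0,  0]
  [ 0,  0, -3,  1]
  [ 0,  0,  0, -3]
x^2 + 6*x + 9

The characteristic polynomial is χ_A(x) = (x + 3)^4, so the eigenvalues are known. The minimal polynomial is
  m_A(x) = Π_λ (x − λ)^{k_λ}
where k_λ is the size of the *largest* Jordan block for λ (equivalently, the smallest k with (A − λI)^k v = 0 for every generalised eigenvector v of λ).

  λ = -3: largest Jordan block has size 2, contributing (x + 3)^2

So m_A(x) = (x + 3)^2 = x^2 + 6*x + 9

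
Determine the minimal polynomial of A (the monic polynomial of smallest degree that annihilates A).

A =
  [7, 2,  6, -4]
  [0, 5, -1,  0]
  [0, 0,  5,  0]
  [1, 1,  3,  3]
x^3 - 15*x^2 + 75*x - 125

The characteristic polynomial is χ_A(x) = (x - 5)^4, so the eigenvalues are known. The minimal polynomial is
  m_A(x) = Π_λ (x − λ)^{k_λ}
where k_λ is the size of the *largest* Jordan block for λ (equivalently, the smallest k with (A − λI)^k v = 0 for every generalised eigenvector v of λ).

  λ = 5: largest Jordan block has size 3, contributing (x − 5)^3

So m_A(x) = (x - 5)^3 = x^3 - 15*x^2 + 75*x - 125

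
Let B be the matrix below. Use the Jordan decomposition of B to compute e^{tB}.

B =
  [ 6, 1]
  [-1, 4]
e^{tB} =
  [t*exp(5*t) + exp(5*t), t*exp(5*t)]
  [-t*exp(5*t), -t*exp(5*t) + exp(5*t)]

Strategy: write B = P · J · P⁻¹ where J is a Jordan canonical form, so e^{tB} = P · e^{tJ} · P⁻¹, and e^{tJ} can be computed block-by-block.

B has Jordan form
J =
  [5, 1]
  [0, 5]
(up to reordering of blocks).

Per-block formulas:
  For a 2×2 Jordan block J_2(5): exp(t · J_2(5)) = e^(5t)·(I + t·N), where N is the 2×2 nilpotent shift.

After assembling e^{tJ} and conjugating by P, we get:

e^{tB} =
  [t*exp(5*t) + exp(5*t), t*exp(5*t)]
  [-t*exp(5*t), -t*exp(5*t) + exp(5*t)]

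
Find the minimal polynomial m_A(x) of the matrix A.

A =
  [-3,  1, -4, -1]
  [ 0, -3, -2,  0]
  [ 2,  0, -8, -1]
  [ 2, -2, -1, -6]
x^3 + 15*x^2 + 75*x + 125

The characteristic polynomial is χ_A(x) = (x + 5)^4, so the eigenvalues are known. The minimal polynomial is
  m_A(x) = Π_λ (x − λ)^{k_λ}
where k_λ is the size of the *largest* Jordan block for λ (equivalently, the smallest k with (A − λI)^k v = 0 for every generalised eigenvector v of λ).

  λ = -5: largest Jordan block has size 3, contributing (x + 5)^3

So m_A(x) = (x + 5)^3 = x^3 + 15*x^2 + 75*x + 125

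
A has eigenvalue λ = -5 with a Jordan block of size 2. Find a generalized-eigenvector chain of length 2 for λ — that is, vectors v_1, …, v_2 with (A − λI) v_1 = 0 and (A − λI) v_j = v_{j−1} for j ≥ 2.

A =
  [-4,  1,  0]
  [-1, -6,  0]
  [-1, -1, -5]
A Jordan chain for λ = -5 of length 2:
v_1 = (1, -1, -1)ᵀ
v_2 = (1, 0, 0)ᵀ

Let N = A − (-5)·I. We want v_2 with N^2 v_2 = 0 but N^1 v_2 ≠ 0; then v_{j-1} := N · v_j for j = 2, …, 2.

Pick v_2 = (1, 0, 0)ᵀ.
Then v_1 = N · v_2 = (1, -1, -1)ᵀ.

Sanity check: (A − (-5)·I) v_1 = (0, 0, 0)ᵀ = 0. ✓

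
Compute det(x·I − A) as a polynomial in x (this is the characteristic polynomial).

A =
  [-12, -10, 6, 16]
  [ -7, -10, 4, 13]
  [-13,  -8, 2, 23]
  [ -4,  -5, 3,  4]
x^4 + 16*x^3 + 96*x^2 + 256*x + 256

Expanding det(x·I − A) (e.g. by cofactor expansion or by noting that A is similar to its Jordan form J, which has the same characteristic polynomial as A) gives
  χ_A(x) = x^4 + 16*x^3 + 96*x^2 + 256*x + 256
which factors as (x + 4)^4. The eigenvalues (with algebraic multiplicities) are λ = -4 with multiplicity 4.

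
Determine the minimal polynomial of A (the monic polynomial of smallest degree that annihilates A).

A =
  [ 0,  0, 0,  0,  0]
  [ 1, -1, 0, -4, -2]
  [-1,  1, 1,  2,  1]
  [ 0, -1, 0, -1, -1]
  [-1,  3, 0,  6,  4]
x^2 - x

The characteristic polynomial is χ_A(x) = x^2*(x - 1)^3, so the eigenvalues are known. The minimal polynomial is
  m_A(x) = Π_λ (x − λ)^{k_λ}
where k_λ is the size of the *largest* Jordan block for λ (equivalently, the smallest k with (A − λI)^k v = 0 for every generalised eigenvector v of λ).

  λ = 0: largest Jordan block has size 1, contributing (x − 0)
  λ = 1: largest Jordan block has size 1, contributing (x − 1)

So m_A(x) = x*(x - 1) = x^2 - x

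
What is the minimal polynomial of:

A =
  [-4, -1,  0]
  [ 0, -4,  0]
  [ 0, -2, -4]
x^2 + 8*x + 16

The characteristic polynomial is χ_A(x) = (x + 4)^3, so the eigenvalues are known. The minimal polynomial is
  m_A(x) = Π_λ (x − λ)^{k_λ}
where k_λ is the size of the *largest* Jordan block for λ (equivalently, the smallest k with (A − λI)^k v = 0 for every generalised eigenvector v of λ).

  λ = -4: largest Jordan block has size 2, contributing (x + 4)^2

So m_A(x) = (x + 4)^2 = x^2 + 8*x + 16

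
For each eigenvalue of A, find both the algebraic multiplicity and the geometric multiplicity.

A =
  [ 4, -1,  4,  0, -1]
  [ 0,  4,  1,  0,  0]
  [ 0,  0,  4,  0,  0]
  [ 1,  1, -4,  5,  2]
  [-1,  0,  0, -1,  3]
λ = 4: alg = 5, geom = 2

Step 1 — factor the characteristic polynomial to read off the algebraic multiplicities:
  χ_A(x) = (x - 4)^5

Step 2 — compute geometric multiplicities via the rank-nullity identity g(λ) = n − rank(A − λI):
  rank(A − (4)·I) = 3, so dim ker(A − (4)·I) = n − 3 = 2

Summary:
  λ = 4: algebraic multiplicity = 5, geometric multiplicity = 2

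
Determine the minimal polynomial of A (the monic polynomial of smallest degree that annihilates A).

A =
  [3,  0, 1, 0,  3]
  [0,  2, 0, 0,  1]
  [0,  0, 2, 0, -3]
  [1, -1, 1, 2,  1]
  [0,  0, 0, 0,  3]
x^3 - 7*x^2 + 16*x - 12

The characteristic polynomial is χ_A(x) = (x - 3)^2*(x - 2)^3, so the eigenvalues are known. The minimal polynomial is
  m_A(x) = Π_λ (x − λ)^{k_λ}
where k_λ is the size of the *largest* Jordan block for λ (equivalently, the smallest k with (A − λI)^k v = 0 for every generalised eigenvector v of λ).

  λ = 2: largest Jordan block has size 2, contributing (x − 2)^2
  λ = 3: largest Jordan block has size 1, contributing (x − 3)

So m_A(x) = (x - 3)*(x - 2)^2 = x^3 - 7*x^2 + 16*x - 12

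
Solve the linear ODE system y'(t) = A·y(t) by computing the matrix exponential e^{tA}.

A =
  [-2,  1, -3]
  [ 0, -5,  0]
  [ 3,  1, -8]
e^{tA} =
  [3*t*exp(-5*t) + exp(-5*t), t*exp(-5*t), -3*t*exp(-5*t)]
  [0, exp(-5*t), 0]
  [3*t*exp(-5*t), t*exp(-5*t), -3*t*exp(-5*t) + exp(-5*t)]

Strategy: write A = P · J · P⁻¹ where J is a Jordan canonical form, so e^{tA} = P · e^{tJ} · P⁻¹, and e^{tJ} can be computed block-by-block.

A has Jordan form
J =
  [-5,  1,  0]
  [ 0, -5,  0]
  [ 0,  0, -5]
(up to reordering of blocks).

Per-block formulas:
  For a 2×2 Jordan block J_2(-5): exp(t · J_2(-5)) = e^(-5t)·(I + t·N), where N is the 2×2 nilpotent shift.
  For a 1×1 block at λ = -5: exp(t · [-5]) = [e^(-5t)].

After assembling e^{tJ} and conjugating by P, we get:

e^{tA} =
  [3*t*exp(-5*t) + exp(-5*t), t*exp(-5*t), -3*t*exp(-5*t)]
  [0, exp(-5*t), 0]
  [3*t*exp(-5*t), t*exp(-5*t), -3*t*exp(-5*t) + exp(-5*t)]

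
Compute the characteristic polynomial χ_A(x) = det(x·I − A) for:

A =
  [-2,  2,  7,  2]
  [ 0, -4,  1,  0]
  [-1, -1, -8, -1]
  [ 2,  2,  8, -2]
x^4 + 16*x^3 + 96*x^2 + 256*x + 256

Expanding det(x·I − A) (e.g. by cofactor expansion or by noting that A is similar to its Jordan form J, which has the same characteristic polynomial as A) gives
  χ_A(x) = x^4 + 16*x^3 + 96*x^2 + 256*x + 256
which factors as (x + 4)^4. The eigenvalues (with algebraic multiplicities) are λ = -4 with multiplicity 4.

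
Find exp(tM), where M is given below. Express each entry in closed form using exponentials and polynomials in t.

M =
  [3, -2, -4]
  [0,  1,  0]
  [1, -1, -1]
e^{tM} =
  [2*t*exp(t) + exp(t), -2*t*exp(t), -4*t*exp(t)]
  [0, exp(t), 0]
  [t*exp(t), -t*exp(t), -2*t*exp(t) + exp(t)]

Strategy: write M = P · J · P⁻¹ where J is a Jordan canonical form, so e^{tM} = P · e^{tJ} · P⁻¹, and e^{tJ} can be computed block-by-block.

M has Jordan form
J =
  [1, 1, 0]
  [0, 1, 0]
  [0, 0, 1]
(up to reordering of blocks).

Per-block formulas:
  For a 2×2 Jordan block J_2(1): exp(t · J_2(1)) = e^(1t)·(I + t·N), where N is the 2×2 nilpotent shift.
  For a 1×1 block at λ = 1: exp(t · [1]) = [e^(1t)].

After assembling e^{tJ} and conjugating by P, we get:

e^{tM} =
  [2*t*exp(t) + exp(t), -2*t*exp(t), -4*t*exp(t)]
  [0, exp(t), 0]
  [t*exp(t), -t*exp(t), -2*t*exp(t) + exp(t)]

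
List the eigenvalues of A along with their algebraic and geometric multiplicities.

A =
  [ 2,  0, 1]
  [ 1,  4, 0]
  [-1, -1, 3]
λ = 3: alg = 3, geom = 1

Step 1 — factor the characteristic polynomial to read off the algebraic multiplicities:
  χ_A(x) = (x - 3)^3

Step 2 — compute geometric multiplicities via the rank-nullity identity g(λ) = n − rank(A − λI):
  rank(A − (3)·I) = 2, so dim ker(A − (3)·I) = n − 2 = 1

Summary:
  λ = 3: algebraic multiplicity = 3, geometric multiplicity = 1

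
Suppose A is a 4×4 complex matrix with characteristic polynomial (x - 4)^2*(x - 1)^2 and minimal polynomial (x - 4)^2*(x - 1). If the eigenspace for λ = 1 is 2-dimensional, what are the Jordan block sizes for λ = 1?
Block sizes for λ = 1: [1, 1]

Step 1 — from the characteristic polynomial, algebraic multiplicity of λ = 1 is 2. From dim ker(A − (1)·I) = 2, there are exactly 2 Jordan blocks for λ = 1.
Step 2 — from the minimal polynomial, the factor (x − 1) tells us the largest block for λ = 1 has size 1.
Step 3 — with total size 2, 2 blocks, and largest block 1, the block sizes (in nonincreasing order) are [1, 1].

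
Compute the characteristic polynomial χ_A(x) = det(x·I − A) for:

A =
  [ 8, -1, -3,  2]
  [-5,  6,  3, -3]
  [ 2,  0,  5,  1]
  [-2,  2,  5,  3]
x^4 - 22*x^3 + 181*x^2 - 660*x + 900

Expanding det(x·I − A) (e.g. by cofactor expansion or by noting that A is similar to its Jordan form J, which has the same characteristic polynomial as A) gives
  χ_A(x) = x^4 - 22*x^3 + 181*x^2 - 660*x + 900
which factors as (x - 6)^2*(x - 5)^2. The eigenvalues (with algebraic multiplicities) are λ = 5 with multiplicity 2, λ = 6 with multiplicity 2.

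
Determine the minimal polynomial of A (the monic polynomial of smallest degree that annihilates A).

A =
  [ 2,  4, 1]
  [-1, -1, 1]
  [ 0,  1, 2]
x^3 - 3*x^2 + 3*x - 1

The characteristic polynomial is χ_A(x) = (x - 1)^3, so the eigenvalues are known. The minimal polynomial is
  m_A(x) = Π_λ (x − λ)^{k_λ}
where k_λ is the size of the *largest* Jordan block for λ (equivalently, the smallest k with (A − λI)^k v = 0 for every generalised eigenvector v of λ).

  λ = 1: largest Jordan block has size 3, contributing (x − 1)^3

So m_A(x) = (x - 1)^3 = x^3 - 3*x^2 + 3*x - 1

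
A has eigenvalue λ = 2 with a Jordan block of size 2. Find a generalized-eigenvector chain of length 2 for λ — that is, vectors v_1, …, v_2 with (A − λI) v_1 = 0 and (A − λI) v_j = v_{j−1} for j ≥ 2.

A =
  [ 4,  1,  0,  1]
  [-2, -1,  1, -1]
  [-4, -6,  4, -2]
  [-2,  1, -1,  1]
A Jordan chain for λ = 2 of length 2:
v_1 = (2, -2, -4, -2)ᵀ
v_2 = (1, 0, 0, 0)ᵀ

Let N = A − (2)·I. We want v_2 with N^2 v_2 = 0 but N^1 v_2 ≠ 0; then v_{j-1} := N · v_j for j = 2, …, 2.

Pick v_2 = (1, 0, 0, 0)ᵀ.
Then v_1 = N · v_2 = (2, -2, -4, -2)ᵀ.

Sanity check: (A − (2)·I) v_1 = (0, 0, 0, 0)ᵀ = 0. ✓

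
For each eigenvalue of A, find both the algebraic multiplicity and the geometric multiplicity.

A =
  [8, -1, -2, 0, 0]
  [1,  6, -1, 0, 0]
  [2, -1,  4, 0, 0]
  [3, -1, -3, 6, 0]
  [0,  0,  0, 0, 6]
λ = 6: alg = 5, geom = 3

Step 1 — factor the characteristic polynomial to read off the algebraic multiplicities:
  χ_A(x) = (x - 6)^5

Step 2 — compute geometric multiplicities via the rank-nullity identity g(λ) = n − rank(A − λI):
  rank(A − (6)·I) = 2, so dim ker(A − (6)·I) = n − 2 = 3

Summary:
  λ = 6: algebraic multiplicity = 5, geometric multiplicity = 3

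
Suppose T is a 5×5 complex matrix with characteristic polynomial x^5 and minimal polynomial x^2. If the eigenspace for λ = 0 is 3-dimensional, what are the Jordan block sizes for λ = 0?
Block sizes for λ = 0: [2, 2, 1]

Step 1 — from the characteristic polynomial, algebraic multiplicity of λ = 0 is 5. From dim ker(T − (0)·I) = 3, there are exactly 3 Jordan blocks for λ = 0.
Step 2 — from the minimal polynomial, the factor (x − 0)^2 tells us the largest block for λ = 0 has size 2.
Step 3 — with total size 5, 3 blocks, and largest block 2, the block sizes (in nonincreasing order) are [2, 2, 1].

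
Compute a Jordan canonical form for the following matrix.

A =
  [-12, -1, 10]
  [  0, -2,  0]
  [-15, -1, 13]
J_2(-2) ⊕ J_1(3)

The characteristic polynomial is
  det(x·I − A) = x^3 + x^2 - 8*x - 12 = (x - 3)*(x + 2)^2

Eigenvalues and multiplicities (the geometric multiplicity of λ is n − rank(A − λI), which equals the number of Jordan blocks for λ):
  λ = -2: algebraic multiplicity = 2, geometric multiplicity = 1
  λ = 3: algebraic multiplicity = 1, geometric multiplicity = 1

Determining the block sizes for each eigenvalue:
  λ = -2: one block (gm = 1), so the single block has size am = 2 → block sizes [2]
  λ = 3: one block (gm = 1), so the single block has size am = 1 → block sizes [1]

Assembling the blocks gives a Jordan form
J =
  [-2,  1, 0]
  [ 0, -2, 0]
  [ 0,  0, 3]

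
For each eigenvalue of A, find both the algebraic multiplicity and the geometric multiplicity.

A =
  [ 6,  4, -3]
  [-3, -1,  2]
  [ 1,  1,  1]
λ = 2: alg = 3, geom = 1

Step 1 — factor the characteristic polynomial to read off the algebraic multiplicities:
  χ_A(x) = (x - 2)^3

Step 2 — compute geometric multiplicities via the rank-nullity identity g(λ) = n − rank(A − λI):
  rank(A − (2)·I) = 2, so dim ker(A − (2)·I) = n − 2 = 1

Summary:
  λ = 2: algebraic multiplicity = 3, geometric multiplicity = 1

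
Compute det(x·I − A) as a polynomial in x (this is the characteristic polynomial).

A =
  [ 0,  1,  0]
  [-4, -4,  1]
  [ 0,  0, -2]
x^3 + 6*x^2 + 12*x + 8

Expanding det(x·I − A) (e.g. by cofactor expansion or by noting that A is similar to its Jordan form J, which has the same characteristic polynomial as A) gives
  χ_A(x) = x^3 + 6*x^2 + 12*x + 8
which factors as (x + 2)^3. The eigenvalues (with algebraic multiplicities) are λ = -2 with multiplicity 3.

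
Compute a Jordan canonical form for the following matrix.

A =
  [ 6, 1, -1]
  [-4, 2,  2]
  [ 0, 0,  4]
J_2(4) ⊕ J_1(4)

The characteristic polynomial is
  det(x·I − A) = x^3 - 12*x^2 + 48*x - 64 = (x - 4)^3

Eigenvalues and multiplicities (the geometric multiplicity of λ is n − rank(A − λI), which equals the number of Jordan blocks for λ):
  λ = 4: algebraic multiplicity = 3, geometric multiplicity = 2

Determining the block sizes for each eigenvalue:
  λ = 4: 2 blocks summing to 3 forces exactly one block of size 2 and the rest size 1 → block sizes [2, 1]

Assembling the blocks gives a Jordan form
J =
  [4, 1, 0]
  [0, 4, 0]
  [0, 0, 4]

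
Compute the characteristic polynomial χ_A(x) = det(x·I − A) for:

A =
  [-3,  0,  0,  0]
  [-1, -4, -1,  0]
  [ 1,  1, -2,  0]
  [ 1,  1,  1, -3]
x^4 + 12*x^3 + 54*x^2 + 108*x + 81

Expanding det(x·I − A) (e.g. by cofactor expansion or by noting that A is similar to its Jordan form J, which has the same characteristic polynomial as A) gives
  χ_A(x) = x^4 + 12*x^3 + 54*x^2 + 108*x + 81
which factors as (x + 3)^4. The eigenvalues (with algebraic multiplicities) are λ = -3 with multiplicity 4.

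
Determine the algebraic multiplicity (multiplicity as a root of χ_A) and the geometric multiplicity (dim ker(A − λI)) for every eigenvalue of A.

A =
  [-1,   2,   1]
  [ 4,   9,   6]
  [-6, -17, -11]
λ = -1: alg = 3, geom = 1

Step 1 — factor the characteristic polynomial to read off the algebraic multiplicities:
  χ_A(x) = (x + 1)^3

Step 2 — compute geometric multiplicities via the rank-nullity identity g(λ) = n − rank(A − λI):
  rank(A − (-1)·I) = 2, so dim ker(A − (-1)·I) = n − 2 = 1

Summary:
  λ = -1: algebraic multiplicity = 3, geometric multiplicity = 1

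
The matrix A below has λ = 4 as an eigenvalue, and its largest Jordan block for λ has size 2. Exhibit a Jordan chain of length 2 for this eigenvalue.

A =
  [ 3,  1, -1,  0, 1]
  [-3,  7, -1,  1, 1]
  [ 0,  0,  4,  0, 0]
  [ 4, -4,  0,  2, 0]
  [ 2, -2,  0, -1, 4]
A Jordan chain for λ = 4 of length 2:
v_1 = (-1, -3, 0, 4, 2)ᵀ
v_2 = (1, 0, 0, 0, 0)ᵀ

Let N = A − (4)·I. We want v_2 with N^2 v_2 = 0 but N^1 v_2 ≠ 0; then v_{j-1} := N · v_j for j = 2, …, 2.

Pick v_2 = (1, 0, 0, 0, 0)ᵀ.
Then v_1 = N · v_2 = (-1, -3, 0, 4, 2)ᵀ.

Sanity check: (A − (4)·I) v_1 = (0, 0, 0, 0, 0)ᵀ = 0. ✓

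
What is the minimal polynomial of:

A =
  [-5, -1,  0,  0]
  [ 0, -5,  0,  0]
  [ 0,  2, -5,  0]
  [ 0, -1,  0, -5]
x^2 + 10*x + 25

The characteristic polynomial is χ_A(x) = (x + 5)^4, so the eigenvalues are known. The minimal polynomial is
  m_A(x) = Π_λ (x − λ)^{k_λ}
where k_λ is the size of the *largest* Jordan block for λ (equivalently, the smallest k with (A − λI)^k v = 0 for every generalised eigenvector v of λ).

  λ = -5: largest Jordan block has size 2, contributing (x + 5)^2

So m_A(x) = (x + 5)^2 = x^2 + 10*x + 25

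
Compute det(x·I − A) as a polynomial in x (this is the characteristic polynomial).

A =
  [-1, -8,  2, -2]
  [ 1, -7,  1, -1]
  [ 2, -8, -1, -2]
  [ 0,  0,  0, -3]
x^4 + 12*x^3 + 54*x^2 + 108*x + 81

Expanding det(x·I − A) (e.g. by cofactor expansion or by noting that A is similar to its Jordan form J, which has the same characteristic polynomial as A) gives
  χ_A(x) = x^4 + 12*x^3 + 54*x^2 + 108*x + 81
which factors as (x + 3)^4. The eigenvalues (with algebraic multiplicities) are λ = -3 with multiplicity 4.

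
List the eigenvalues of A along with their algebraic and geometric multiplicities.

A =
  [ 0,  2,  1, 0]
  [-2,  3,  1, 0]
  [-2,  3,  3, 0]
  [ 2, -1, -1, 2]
λ = 2: alg = 4, geom = 2

Step 1 — factor the characteristic polynomial to read off the algebraic multiplicities:
  χ_A(x) = (x - 2)^4

Step 2 — compute geometric multiplicities via the rank-nullity identity g(λ) = n − rank(A − λI):
  rank(A − (2)·I) = 2, so dim ker(A − (2)·I) = n − 2 = 2

Summary:
  λ = 2: algebraic multiplicity = 4, geometric multiplicity = 2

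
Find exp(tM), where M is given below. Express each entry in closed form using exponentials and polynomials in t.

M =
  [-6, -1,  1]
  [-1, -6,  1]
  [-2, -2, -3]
e^{tM} =
  [-t*exp(-5*t) + exp(-5*t), -t*exp(-5*t), t*exp(-5*t)]
  [-t*exp(-5*t), -t*exp(-5*t) + exp(-5*t), t*exp(-5*t)]
  [-2*t*exp(-5*t), -2*t*exp(-5*t), 2*t*exp(-5*t) + exp(-5*t)]

Strategy: write M = P · J · P⁻¹ where J is a Jordan canonical form, so e^{tM} = P · e^{tJ} · P⁻¹, and e^{tJ} can be computed block-by-block.

M has Jordan form
J =
  [-5,  1,  0]
  [ 0, -5,  0]
  [ 0,  0, -5]
(up to reordering of blocks).

Per-block formulas:
  For a 1×1 block at λ = -5: exp(t · [-5]) = [e^(-5t)].
  For a 2×2 Jordan block J_2(-5): exp(t · J_2(-5)) = e^(-5t)·(I + t·N), where N is the 2×2 nilpotent shift.

After assembling e^{tJ} and conjugating by P, we get:

e^{tM} =
  [-t*exp(-5*t) + exp(-5*t), -t*exp(-5*t), t*exp(-5*t)]
  [-t*exp(-5*t), -t*exp(-5*t) + exp(-5*t), t*exp(-5*t)]
  [-2*t*exp(-5*t), -2*t*exp(-5*t), 2*t*exp(-5*t) + exp(-5*t)]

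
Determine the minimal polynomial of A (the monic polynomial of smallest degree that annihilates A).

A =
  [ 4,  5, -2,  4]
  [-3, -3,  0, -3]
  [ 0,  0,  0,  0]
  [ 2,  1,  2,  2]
x^3 - 3*x^2

The characteristic polynomial is χ_A(x) = x^3*(x - 3), so the eigenvalues are known. The minimal polynomial is
  m_A(x) = Π_λ (x − λ)^{k_λ}
where k_λ is the size of the *largest* Jordan block for λ (equivalently, the smallest k with (A − λI)^k v = 0 for every generalised eigenvector v of λ).

  λ = 0: largest Jordan block has size 2, contributing (x − 0)^2
  λ = 3: largest Jordan block has size 1, contributing (x − 3)

So m_A(x) = x^2*(x - 3) = x^3 - 3*x^2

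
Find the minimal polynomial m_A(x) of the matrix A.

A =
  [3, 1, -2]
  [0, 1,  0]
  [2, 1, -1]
x^2 - 2*x + 1

The characteristic polynomial is χ_A(x) = (x - 1)^3, so the eigenvalues are known. The minimal polynomial is
  m_A(x) = Π_λ (x − λ)^{k_λ}
where k_λ is the size of the *largest* Jordan block for λ (equivalently, the smallest k with (A − λI)^k v = 0 for every generalised eigenvector v of λ).

  λ = 1: largest Jordan block has size 2, contributing (x − 1)^2

So m_A(x) = (x - 1)^2 = x^2 - 2*x + 1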